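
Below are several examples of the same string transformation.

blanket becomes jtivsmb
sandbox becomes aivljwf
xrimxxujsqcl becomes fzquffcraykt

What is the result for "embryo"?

Each output is the input with this applied: shift every letter 8 places forward in the alphabet (wrapping around).
On "embryo" that produces "mujzgw".

mujzgw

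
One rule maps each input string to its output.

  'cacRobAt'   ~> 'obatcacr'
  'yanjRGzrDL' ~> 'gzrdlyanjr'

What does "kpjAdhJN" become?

dhjnkpja

Rule — swap the front and back halves of the string, then convert every letter to lowercase.
Applying both steps to "kpjAdhJN": "dhJNkpjA", then "dhjnkpja".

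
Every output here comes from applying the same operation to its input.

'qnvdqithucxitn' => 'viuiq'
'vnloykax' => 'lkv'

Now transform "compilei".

In each case the input is transformed by: move the first 2 characters to the end (rotate left by 2), then keep one character in every 3, starting at position 1 (positions 1st, 4th, 7th, ...).
Starting from "compilei": after the first operation, "mpileico"; after the second, "mlc".

mlc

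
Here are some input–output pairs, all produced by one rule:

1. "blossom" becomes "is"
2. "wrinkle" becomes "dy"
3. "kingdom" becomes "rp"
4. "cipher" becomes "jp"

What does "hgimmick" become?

In each case the input is transformed by: shift every letter 7 places forward in the alphabet (wrapping around), then keep only the first 2 characters.
For "hgimmick", step one produces "onpttpjr"; step two turns that into "on".

on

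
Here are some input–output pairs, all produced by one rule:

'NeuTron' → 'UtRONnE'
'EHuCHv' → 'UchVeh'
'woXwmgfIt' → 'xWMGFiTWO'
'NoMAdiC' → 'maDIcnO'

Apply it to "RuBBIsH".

In each case the input is transformed by: flip the case of every letter, then move the first 2 characters to the end (rotate left by 2).
So "RuBBIsH" becomes "bbiShrU".

bbiShrU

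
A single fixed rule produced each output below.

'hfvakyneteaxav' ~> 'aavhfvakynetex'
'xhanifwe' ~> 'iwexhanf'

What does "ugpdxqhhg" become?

The pattern: move the last 3 characters to the front (rotate right by 3), then swap the first and last characters.
On "ugpdxqhhg": the first step gives "hhgugpdxq", and the second then gives "qhgugpdxh".

qhgugpdxh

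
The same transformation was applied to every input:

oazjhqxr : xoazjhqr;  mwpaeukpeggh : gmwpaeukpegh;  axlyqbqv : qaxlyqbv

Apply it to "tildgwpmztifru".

What's happening: move the last character to the front, then swap the first and last characters.
Working it through for "tildgwpmztifru": intermediate "utildgwpmztifr", final "rtildgwpmztifu".

rtildgwpmztifu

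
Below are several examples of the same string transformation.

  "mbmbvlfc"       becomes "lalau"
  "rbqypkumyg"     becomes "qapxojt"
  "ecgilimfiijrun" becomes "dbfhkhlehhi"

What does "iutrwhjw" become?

htsqv

What's happening: delete the last 3 characters, then shift every letter 1 place backward in the alphabet (wrapping around).
So "iutrwhjw" becomes "htsqv".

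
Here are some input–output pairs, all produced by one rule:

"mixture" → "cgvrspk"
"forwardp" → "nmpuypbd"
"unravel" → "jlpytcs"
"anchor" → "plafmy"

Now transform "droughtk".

ipmsefrb

The transformation: swap the first and last characters, then shift every letter 2 places backward in the alphabet (wrapping around).
Starting from "droughtk": after the first operation, "kroughtd"; after the second, "ipmsefrb".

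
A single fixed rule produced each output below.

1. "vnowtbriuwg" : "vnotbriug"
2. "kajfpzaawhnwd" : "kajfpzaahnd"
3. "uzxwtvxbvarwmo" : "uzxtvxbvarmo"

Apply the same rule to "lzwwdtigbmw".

What's happening: remove every "w".
"lzwwdtigbmw" → "lzdtigbm".

lzdtigbm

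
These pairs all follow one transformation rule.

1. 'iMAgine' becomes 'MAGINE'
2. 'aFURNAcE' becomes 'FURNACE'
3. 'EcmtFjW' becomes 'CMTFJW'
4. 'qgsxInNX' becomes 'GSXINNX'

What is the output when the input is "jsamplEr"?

SAMPLER

What's happening: delete the first character, then convert every letter to uppercase.
For "jsamplEr", step one produces "samplEr"; step two turns that into "SAMPLER".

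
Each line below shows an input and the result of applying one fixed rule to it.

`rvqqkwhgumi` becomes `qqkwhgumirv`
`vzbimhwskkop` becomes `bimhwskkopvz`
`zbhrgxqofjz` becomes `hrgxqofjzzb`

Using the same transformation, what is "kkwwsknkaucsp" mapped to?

In each case the input is transformed by: move the first 2 characters to the end (rotate left by 2).
"kkwwsknkaucsp" → "wwsknkaucspkk".

wwsknkaucspkk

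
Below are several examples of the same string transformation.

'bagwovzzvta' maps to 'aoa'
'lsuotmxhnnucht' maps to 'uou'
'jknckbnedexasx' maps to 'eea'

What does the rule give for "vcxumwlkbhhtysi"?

Looking at the pairs, the operation is to keep only the vowels.
For "vcxumwlkbhhtysi" the result is "ui".

ui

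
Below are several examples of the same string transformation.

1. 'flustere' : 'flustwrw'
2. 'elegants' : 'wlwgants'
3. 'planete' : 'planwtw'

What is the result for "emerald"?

wmwrald

In each case the input is transformed by: replace every "e" with "w".
So "emerald" becomes "wmwrald".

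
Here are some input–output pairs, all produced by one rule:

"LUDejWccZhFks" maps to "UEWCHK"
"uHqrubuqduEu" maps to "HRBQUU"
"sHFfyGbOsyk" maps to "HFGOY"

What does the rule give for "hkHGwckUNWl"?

KGCUW

The pattern: keep every other character starting from the second (positions 2nd, 4th, 6th, ...), then convert every letter to uppercase.
Working it through for "hkHGwckUNWl": intermediate "kGcUW", final "KGCUW".
(Check on "LUDejWccZhFks": → "UeWchk" → "UEWCHK" ✓)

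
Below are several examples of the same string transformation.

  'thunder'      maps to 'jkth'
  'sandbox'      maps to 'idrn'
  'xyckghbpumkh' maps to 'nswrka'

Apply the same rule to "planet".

fqu

Each output is the input with this applied: shift every letter 10 places backward in the alphabet (wrapping around), then keep every other character starting from the first (positions 1st, 3rd, 5th, ...).
On "planet": the first step gives "fbqduj", and the second then gives "fqu".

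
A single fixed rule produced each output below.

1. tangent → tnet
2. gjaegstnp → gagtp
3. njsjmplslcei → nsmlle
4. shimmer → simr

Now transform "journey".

Each output is the input with this applied: keep every other character starting from the first (positions 1st, 3rd, 5th, ...).
Doing the same to "journey": "juny".

juny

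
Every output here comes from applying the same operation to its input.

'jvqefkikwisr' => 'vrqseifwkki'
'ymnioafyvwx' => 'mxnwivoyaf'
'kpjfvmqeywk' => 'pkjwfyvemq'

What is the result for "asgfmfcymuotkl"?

slgkftmofucmy

What's happening: delete the first character, then take characters alternately from the front and the back (1st, last, 2nd, 2nd-last, ...).
For "asgfmfcymuotkl", step one produces "sgfmfcymuotkl"; step two turns that into "slgkftmofucmy".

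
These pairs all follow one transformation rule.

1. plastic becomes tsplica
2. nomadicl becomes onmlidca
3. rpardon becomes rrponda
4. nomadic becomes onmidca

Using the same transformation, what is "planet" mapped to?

What's happening: sort the characters into reverse alphabetical order.
Applying that to "planet" gives "tpnlea".

tpnlea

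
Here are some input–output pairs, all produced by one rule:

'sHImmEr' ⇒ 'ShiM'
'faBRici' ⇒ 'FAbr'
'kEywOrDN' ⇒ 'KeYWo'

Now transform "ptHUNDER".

PThun

Rule — flip the case of every letter, then delete the last 3 characters.
Doing the same to "ptHUNDER": "PThun".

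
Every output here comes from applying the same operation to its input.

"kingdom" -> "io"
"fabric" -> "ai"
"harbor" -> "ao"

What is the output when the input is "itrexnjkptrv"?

The rule is to keep only the vowels.
Applying that to "itrexnjkptrv" gives "ie".

ie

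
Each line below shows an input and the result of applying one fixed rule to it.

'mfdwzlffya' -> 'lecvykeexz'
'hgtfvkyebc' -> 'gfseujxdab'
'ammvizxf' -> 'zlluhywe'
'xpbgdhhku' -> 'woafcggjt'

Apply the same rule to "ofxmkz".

newljy

Rule — shift every letter 1 place backward in the alphabet (wrapping around).
Applying that to "ofxmkz" gives "newljy".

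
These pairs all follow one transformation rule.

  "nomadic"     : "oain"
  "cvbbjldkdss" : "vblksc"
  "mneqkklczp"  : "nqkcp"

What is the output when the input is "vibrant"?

In each case the input is transformed by: move the first character to the end, then keep every other character starting from the first (positions 1st, 3rd, 5th, ...).
For "vibrant", step one produces "ibrantv"; step two turns that into "irnv".

irnv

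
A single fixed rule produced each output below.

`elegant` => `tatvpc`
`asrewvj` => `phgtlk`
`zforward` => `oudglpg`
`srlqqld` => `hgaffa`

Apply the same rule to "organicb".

dgvpcxr

The transformation: shift every letter 11 places backward in the alphabet (wrapping around), then delete the last character.
On "organicb": the first step gives "dgvpcxrq", and the second then gives "dgvpcxr".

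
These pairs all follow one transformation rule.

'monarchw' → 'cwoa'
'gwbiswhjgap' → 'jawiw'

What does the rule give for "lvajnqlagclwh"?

The rule is to keep every other character starting from the second (positions 2nd, 4th, 6th, ...), then move the last 2 characters to the front (rotate right by 2).
For "lvajnqlagclwh", step one produces "vjqacw"; step two turns that into "cwvjqa".
(Check on "monarchw": → "oacw" → "cwoa" ✓)

cwvjqa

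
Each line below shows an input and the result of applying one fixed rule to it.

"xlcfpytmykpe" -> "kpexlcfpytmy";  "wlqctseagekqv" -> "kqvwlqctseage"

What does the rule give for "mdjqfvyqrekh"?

ekhmdjqfvyqr

Looking at the pairs, the operation is to move the last 3 characters to the front (rotate right by 3).
Applying that to "mdjqfvyqrekh" gives "ekhmdjqfvyqr".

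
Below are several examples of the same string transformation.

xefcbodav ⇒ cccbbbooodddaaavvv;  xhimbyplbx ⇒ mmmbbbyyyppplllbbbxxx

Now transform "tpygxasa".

Each output is the input with this applied: delete the first 3 characters, then repeat every character 3 times.
So "tpygxasa" becomes "gggxxxaaasssaaa".
(Check on "xhimbyplbx": → "mbyplbx" → "mmmbbbyyyppplllbbbxxx" ✓)

gggxxxaaasssaaa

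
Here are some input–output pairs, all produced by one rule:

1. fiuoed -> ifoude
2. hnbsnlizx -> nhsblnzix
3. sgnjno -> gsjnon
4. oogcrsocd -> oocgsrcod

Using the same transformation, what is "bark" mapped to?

The transformation: swap each adjacent pair of characters (1↔2, 3↔4, ...).
On "bark" that produces "abkr".

abkr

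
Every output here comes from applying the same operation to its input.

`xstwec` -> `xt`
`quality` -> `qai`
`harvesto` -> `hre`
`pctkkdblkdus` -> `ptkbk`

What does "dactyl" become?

dc

In each case the input is transformed by: keep every other character starting from the first (positions 1st, 3rd, 5th, ...), then delete the last character.
Doing the same to "dactyl": "dc".
(Check on "quality": → "qaiy" → "qai" ✓)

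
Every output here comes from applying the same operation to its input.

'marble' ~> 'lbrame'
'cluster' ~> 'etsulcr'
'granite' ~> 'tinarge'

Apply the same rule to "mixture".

Looking at the pairs, the operation is to reverse the string, then move the first character to the end.
For "mixture", step one produces "erutxim"; step two turns that into "rutxime".

rutxime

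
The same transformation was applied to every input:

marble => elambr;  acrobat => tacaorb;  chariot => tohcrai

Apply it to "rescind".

dnercsi

The transformation: move the last 2 characters to the front (rotate right by 2), then swap each adjacent pair of characters (1↔2, 3↔4, ...).
So "rescind" becomes "dnercsi".
(Check on "marble": → "lemarb" → "elambr" ✓)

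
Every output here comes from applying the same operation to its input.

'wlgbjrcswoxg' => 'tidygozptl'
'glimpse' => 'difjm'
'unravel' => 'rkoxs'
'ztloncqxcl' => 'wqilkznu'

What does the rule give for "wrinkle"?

What's happening: delete the last 2 characters, then shift every letter 3 places backward in the alphabet (wrapping around).
On "wrinkle": the first step gives "wrink", and the second then gives "tofkh".

tofkh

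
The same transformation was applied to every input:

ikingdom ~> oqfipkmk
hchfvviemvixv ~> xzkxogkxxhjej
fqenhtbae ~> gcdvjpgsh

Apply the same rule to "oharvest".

The transformation: reverse the string, then shift every letter 2 places forward in the alphabet (wrapping around).
On "oharvest" that produces "vugxtcjq".

vugxtcjq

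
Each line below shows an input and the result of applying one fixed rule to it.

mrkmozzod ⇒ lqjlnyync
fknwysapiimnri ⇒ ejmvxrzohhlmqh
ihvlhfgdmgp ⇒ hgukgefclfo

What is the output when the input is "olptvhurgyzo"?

nkosugtqfxyn

Looking at the pairs, the operation is to shift every letter 1 place backward in the alphabet (wrapping around).
For "olptvhurgyzo" the result is "nkosugtqfxyn".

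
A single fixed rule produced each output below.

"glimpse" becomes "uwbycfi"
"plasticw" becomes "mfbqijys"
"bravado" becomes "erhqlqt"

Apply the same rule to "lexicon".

dbunyse

What's happening: move the last character to the front, then shift every letter 10 places backward in the alphabet (wrapping around).
"lexicon" → "nlexico" → "dbunyse".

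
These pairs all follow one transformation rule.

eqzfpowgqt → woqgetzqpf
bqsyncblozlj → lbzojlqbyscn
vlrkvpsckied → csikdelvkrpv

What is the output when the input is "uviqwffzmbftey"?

Rule — swap the front and back halves of the string, then swap each adjacent pair of characters (1↔2, 3↔4, ...).
Working it through for "uviqwffzmbftey": intermediate "zmbfteyuviqwff", final "mzfbetuyivwqff".

mzfbetuyivwqff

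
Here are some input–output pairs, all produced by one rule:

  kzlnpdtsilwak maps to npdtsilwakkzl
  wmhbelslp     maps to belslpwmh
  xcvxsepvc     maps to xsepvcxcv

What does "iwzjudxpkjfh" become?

What's happening: move the first 3 characters to the end (rotate left by 3).
On "iwzjudxpkjfh" that produces "judxpkjfhiwz".

judxpkjfhiwz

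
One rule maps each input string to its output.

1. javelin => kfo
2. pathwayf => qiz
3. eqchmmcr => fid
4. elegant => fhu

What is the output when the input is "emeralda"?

fse

What's happening: keep one character in every 3, starting at position 1 (positions 1st, 4th, 7th, ...), then shift every letter 1 place forward in the alphabet (wrapping around).
On "emeralda": the first step gives "erd", and the second then gives "fse".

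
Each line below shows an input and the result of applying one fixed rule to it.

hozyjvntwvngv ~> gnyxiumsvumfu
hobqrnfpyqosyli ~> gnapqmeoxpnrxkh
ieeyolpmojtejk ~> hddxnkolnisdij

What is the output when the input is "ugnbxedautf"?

Looking at the pairs, the operation is to shift every letter 1 place backward in the alphabet (wrapping around).
For "ugnbxedautf" the result is "tfmawdcztse".

tfmawdcztse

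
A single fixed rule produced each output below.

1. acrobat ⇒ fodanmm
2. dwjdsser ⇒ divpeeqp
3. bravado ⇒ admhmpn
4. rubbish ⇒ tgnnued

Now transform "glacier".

dxmouqs

The pattern: shift every letter 12 places forward in the alphabet (wrapping around), then swap the first and last characters.
Applying both steps to "glacier": "sxmouqd", then "dxmouqs".
(Check on "rubbish": → "dgnnuet" → "tgnnued" ✓)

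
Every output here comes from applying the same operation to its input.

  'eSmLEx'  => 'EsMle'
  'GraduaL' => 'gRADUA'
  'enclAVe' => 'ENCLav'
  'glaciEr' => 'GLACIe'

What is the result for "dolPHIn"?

DOLphi

The transformation: flip the case of every letter, then delete the last character.
Working it through for "dolPHIn": intermediate "DOLphiN", final "DOLphi".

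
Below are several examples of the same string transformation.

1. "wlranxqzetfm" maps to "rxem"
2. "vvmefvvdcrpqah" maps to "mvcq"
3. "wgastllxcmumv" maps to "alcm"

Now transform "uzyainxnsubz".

ynsz

What's happening: keep one character in every 3, starting at position 3 (positions 3rd, 6th, 9th, ...).
So "uzyainxnsubz" becomes "ynsz".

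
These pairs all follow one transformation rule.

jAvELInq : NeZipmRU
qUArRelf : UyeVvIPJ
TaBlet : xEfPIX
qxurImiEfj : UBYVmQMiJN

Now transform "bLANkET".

FperOix

In each case the input is transformed by: flip the case of every letter, then shift every letter 4 places forward in the alphabet (wrapping around).
Working it through for "bLANkET": intermediate "BlanKet", final "FperOix".
(Check on "jAvELInq": → "JaVeliNQ" → "NeZipmRU" ✓)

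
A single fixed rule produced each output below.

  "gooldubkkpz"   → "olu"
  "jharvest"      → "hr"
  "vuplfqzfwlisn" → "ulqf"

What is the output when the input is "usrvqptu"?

sv

The rule is to keep every other character starting from the second (positions 2nd, 4th, 6th, ...), then delete the last 2 characters.
For "usrvqptu", step one produces "svpu"; step two turns that into "sv".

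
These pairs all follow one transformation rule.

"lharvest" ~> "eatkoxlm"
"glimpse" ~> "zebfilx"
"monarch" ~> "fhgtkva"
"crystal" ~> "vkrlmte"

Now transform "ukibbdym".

Looking at the pairs, the operation is to shift every letter 7 places backward in the alphabet (wrapping around).
On "ukibbdym" that produces "ndbuuwrf".

ndbuuwrf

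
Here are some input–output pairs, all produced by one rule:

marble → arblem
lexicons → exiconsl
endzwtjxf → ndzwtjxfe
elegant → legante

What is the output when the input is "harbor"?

arborh

What's happening: move the first character to the end.
So "harbor" becomes "arborh".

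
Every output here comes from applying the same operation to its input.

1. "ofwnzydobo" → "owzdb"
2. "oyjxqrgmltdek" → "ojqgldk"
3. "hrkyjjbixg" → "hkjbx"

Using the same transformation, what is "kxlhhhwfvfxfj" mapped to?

klhwvxj

Each output is the input with this applied: keep every other character starting from the first (positions 1st, 3rd, 5th, ...).
"kxlhhhwfvfxfj" → "klhwvxj".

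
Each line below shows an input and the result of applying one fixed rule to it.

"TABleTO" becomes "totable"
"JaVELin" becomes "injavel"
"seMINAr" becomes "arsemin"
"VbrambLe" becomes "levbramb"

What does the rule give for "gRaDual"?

The rule is to move the last 2 characters to the front (rotate right by 2), then convert every letter to lowercase.
"gRaDual" → "algRaDu" → "algradu".

algradu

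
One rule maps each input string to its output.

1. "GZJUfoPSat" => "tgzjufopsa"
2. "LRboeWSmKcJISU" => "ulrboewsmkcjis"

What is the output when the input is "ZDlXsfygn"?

nzdlxsfyg

In each case the input is transformed by: move the last character to the front, then convert every letter to lowercase.
"ZDlXsfygn" → "nZDlXsfyg" → "nzdlxsfyg".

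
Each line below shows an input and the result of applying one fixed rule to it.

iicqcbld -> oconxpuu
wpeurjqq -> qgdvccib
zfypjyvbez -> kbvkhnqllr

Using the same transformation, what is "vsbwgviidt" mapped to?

nishuupfhe

Looking at the pairs, the operation is to move the first 2 characters to the end (rotate left by 2), then shift every letter 12 places forward in the alphabet (wrapping around).
Starting from "vsbwgviidt": after the first operation, "bwgviidtvs"; after the second, "nishuupfhe".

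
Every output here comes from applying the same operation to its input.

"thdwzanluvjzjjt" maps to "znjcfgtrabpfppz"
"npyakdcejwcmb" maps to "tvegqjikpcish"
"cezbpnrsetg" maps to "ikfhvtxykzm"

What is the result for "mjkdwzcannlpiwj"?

spqjcfigttrvocp

The pattern: shift every letter 6 places forward in the alphabet (wrapping around).
Doing the same to "mjkdwzcannlpiwj": "spqjcfigttrvocp".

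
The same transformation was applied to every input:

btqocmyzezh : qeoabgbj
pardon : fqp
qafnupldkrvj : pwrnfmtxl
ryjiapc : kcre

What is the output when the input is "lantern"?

The transformation: shift every letter 2 places forward in the alphabet (wrapping around), then delete the first 3 characters.
"lantern" → "vgtp".
(Check on "pardon": → "rctfqp" → "fqp" ✓)

vgtp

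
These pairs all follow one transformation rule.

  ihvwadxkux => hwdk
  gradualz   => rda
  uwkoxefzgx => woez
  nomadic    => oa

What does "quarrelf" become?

What's happening: keep every other character starting from the second (positions 2nd, 4th, 6th, ...), then delete the last character.
For "quarrelf", step one produces "uref"; step two turns that into "ure".

ure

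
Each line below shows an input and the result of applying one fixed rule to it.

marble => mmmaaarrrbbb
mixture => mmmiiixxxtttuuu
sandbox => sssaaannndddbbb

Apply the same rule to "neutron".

What's happening: delete the last 2 characters, then repeat every character 3 times.
Starting from "neutron": after the first operation, "neutr"; after the second, "nnneeeuuutttrrr".

nnneeeuuutttrrr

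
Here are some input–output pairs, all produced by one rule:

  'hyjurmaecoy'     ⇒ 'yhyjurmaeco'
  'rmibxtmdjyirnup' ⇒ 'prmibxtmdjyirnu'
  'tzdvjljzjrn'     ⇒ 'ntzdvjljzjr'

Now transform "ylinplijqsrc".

The transformation: move the last character to the front.
"ylinplijqsrc" → "cylinplijqsr".

cylinplijqsr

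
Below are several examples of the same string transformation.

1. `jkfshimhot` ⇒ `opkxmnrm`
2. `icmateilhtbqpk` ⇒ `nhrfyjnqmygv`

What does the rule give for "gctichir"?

lhynhm

The pattern: delete the last 2 characters, then shift every letter 5 places forward in the alphabet (wrapping around).
Starting from "gctichir": after the first operation, "gctich"; after the second, "lhynhm".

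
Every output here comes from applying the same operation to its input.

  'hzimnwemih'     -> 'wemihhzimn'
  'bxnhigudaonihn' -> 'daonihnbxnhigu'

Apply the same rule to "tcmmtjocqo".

In each case the input is transformed by: swap the front and back halves of the string.
"tcmmtjocqo" → "jocqotcmmt".

jocqotcmmt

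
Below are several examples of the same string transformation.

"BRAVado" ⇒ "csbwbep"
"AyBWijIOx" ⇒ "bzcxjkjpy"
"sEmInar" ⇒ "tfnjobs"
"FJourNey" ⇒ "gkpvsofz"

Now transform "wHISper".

xijtqfs

Looking at the pairs, the operation is to shift every letter 1 place forward in the alphabet (wrapping around), then convert every letter to lowercase.
Applying both steps to "wHISper": "xIJTqfs", then "xijtqfs".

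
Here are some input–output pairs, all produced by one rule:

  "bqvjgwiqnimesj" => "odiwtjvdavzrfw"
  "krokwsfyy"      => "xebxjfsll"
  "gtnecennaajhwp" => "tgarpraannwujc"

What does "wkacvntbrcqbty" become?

The transformation: shift every letter 13 places forward in the alphabet (wrapping around) — i.e. ROT13.
So "wkacvntbrcqbty" becomes "jxnpiagoepdogl".

jxnpiagoepdogl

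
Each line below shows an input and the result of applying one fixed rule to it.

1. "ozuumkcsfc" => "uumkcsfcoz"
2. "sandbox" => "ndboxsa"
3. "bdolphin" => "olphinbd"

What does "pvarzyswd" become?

arzyswdpv

The pattern: move the first 2 characters to the end (rotate left by 2).
Applying that to "pvarzyswd" gives "arzyswdpv".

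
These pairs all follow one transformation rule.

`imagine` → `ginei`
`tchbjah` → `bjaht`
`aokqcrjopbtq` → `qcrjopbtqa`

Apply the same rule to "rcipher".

The transformation: move the first character to the end, then delete the first 2 characters.
For "rcipher", step one produces "cipherr"; step two turns that into "pherr".
(Check on "aokqcrjopbtq": → "okqcrjopbtqa" → "qcrjopbtqa" ✓)

pherr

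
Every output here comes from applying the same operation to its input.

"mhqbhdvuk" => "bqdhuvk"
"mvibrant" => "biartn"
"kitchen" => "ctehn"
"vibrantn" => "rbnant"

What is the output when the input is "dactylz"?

The transformation: delete the first 2 characters, then swap each adjacent pair of characters (1↔2, 3↔4, ...).
On "dactylz": the first step gives "ctylz", and the second then gives "tclyz".

tclyz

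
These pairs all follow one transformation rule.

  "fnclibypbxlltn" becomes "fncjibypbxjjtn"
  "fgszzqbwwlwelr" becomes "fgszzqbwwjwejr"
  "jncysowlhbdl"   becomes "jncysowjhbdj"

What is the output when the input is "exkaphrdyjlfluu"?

The transformation: replace every "l" with "j".
On "exkaphrdyjlfluu" that produces "exkaphrdyjjfjuu".

exkaphrdyjjfjuu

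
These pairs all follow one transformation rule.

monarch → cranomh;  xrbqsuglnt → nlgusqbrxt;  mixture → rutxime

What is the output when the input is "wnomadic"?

idamonwc

The transformation: reverse the string, then move the first character to the end.
Applying that to "wnomadic" gives "idamonwc".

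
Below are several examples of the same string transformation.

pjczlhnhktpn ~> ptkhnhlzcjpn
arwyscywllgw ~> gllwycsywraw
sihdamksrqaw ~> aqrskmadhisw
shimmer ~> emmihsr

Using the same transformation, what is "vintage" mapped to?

gatnive

The pattern: reverse the string, then move the first character to the end.
"vintage" → "egatniv" → "gatnive".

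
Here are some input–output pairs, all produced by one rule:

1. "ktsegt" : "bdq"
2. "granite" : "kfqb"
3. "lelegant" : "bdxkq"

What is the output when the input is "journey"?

okbv

What's happening: delete the first 3 characters, then shift every letter 3 places backward in the alphabet (wrapping around).
On "journey": the first step gives "rney", and the second then gives "okbv".
(Check on "granite": → "nite" → "kfqb" ✓)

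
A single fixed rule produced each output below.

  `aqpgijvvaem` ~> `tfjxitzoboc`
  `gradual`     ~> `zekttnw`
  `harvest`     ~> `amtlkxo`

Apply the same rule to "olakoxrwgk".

Rule — take characters alternately from the front and the back (1st, last, 2nd, 2nd-last, ...), then shift every letter 7 places backward in the alphabet (wrapping around).
For "olakoxrwgk", step one produces "oklgawkrox"; step two turns that into "hdeztpdkhq".

hdeztpdkhq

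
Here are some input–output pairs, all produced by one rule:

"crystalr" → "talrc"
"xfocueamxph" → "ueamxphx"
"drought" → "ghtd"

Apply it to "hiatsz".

szh

Each output is the input with this applied: move the first character to the end, then delete the first 3 characters.
Applying both steps to "hiatsz": "iatszh", then "szh".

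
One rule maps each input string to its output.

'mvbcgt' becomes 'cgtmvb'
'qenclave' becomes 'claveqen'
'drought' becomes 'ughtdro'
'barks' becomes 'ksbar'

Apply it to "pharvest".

rvestpha

Rule — move the first 3 characters to the end (rotate left by 3).
"pharvest" → "rvestpha".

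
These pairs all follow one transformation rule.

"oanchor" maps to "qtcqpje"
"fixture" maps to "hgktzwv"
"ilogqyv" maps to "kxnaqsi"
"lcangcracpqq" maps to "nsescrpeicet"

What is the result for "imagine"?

Looking at the pairs, the operation is to take characters alternately from the front and the back (1st, last, 2nd, 2nd-last, ...), then shift every letter 2 places forward in the alphabet (wrapping around).
Working it through for "imagine": intermediate "iemnaig", final "kgopcki".

kgopcki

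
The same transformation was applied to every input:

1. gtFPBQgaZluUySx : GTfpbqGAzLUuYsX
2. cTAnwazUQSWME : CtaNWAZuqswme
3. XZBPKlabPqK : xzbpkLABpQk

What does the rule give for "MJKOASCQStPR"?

mjkoascqsTpr

Rule — flip the case of every letter.
For "MJKOASCQStPR" the result is "mjkoascqsTpr".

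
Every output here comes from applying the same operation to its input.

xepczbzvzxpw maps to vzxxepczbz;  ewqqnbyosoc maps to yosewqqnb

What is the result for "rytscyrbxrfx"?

In each case the input is transformed by: delete the last 2 characters, then move the last 3 characters to the front (rotate right by 3).
Doing the same to "rytscyrbxrfx": "bxrrytscyr".

bxrrytscyr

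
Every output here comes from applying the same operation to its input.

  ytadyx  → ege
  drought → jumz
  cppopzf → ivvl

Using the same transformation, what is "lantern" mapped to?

The transformation: keep every other character starting from the first (positions 1st, 3rd, 5th, ...), then shift every letter 6 places forward in the alphabet (wrapping around).
Working it through for "lantern": intermediate "lnen", final "rtkt".

rtkt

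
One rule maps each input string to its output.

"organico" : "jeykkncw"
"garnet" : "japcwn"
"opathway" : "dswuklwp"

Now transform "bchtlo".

phkxyd

The transformation: shift every letter 4 places backward in the alphabet (wrapping around), then swap the front and back halves of the string.
Starting from "bchtlo": after the first operation, "xydphk"; after the second, "phkxyd".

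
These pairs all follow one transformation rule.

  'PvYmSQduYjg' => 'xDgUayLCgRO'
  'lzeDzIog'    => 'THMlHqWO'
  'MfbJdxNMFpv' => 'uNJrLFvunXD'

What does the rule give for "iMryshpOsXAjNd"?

QuZGAPXwAfiRvL

Looking at the pairs, the operation is to shift every letter 8 places forward in the alphabet (wrapping around), then flip the case of every letter.
"iMryshpOsXAjNd" → "qUzgapxWaFIrVl" → "QuZGAPXwAfiRvL".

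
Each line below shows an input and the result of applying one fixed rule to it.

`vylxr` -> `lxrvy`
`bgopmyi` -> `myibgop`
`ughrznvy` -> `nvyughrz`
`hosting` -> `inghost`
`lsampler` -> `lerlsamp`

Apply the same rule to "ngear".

earng

The transformation: move the last 3 characters to the front (rotate right by 3).
For "ngear" the result is "earng".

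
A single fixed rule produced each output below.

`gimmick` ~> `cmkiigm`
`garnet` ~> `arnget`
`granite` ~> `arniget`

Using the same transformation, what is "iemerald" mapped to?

amlieedr

Rule — sort the characters into reverse alphabetical order, then swap the first and last characters.
On "iemerald": the first step gives "rmlieeda", and the second then gives "amlieedr".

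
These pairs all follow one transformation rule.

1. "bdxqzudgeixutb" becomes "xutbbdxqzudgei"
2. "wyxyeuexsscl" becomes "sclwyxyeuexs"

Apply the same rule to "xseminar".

rxsemina

In each case the input is transformed by: swap the front and back halves of the string, then move the first 3 characters to the end (rotate left by 3).
On "xseminar" that produces "rxsemina".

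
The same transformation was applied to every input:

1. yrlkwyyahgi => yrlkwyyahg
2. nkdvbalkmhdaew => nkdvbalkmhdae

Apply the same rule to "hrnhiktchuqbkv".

hrnhiktchuqbk

Looking at the pairs, the operation is to delete the last character.
For "hrnhiktchuqbkv" the result is "hrnhiktchuqbk".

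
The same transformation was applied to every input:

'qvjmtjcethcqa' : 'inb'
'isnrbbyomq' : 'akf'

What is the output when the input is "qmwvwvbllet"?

ieo

What's happening: shift every letter 8 places backward in the alphabet (wrapping around), then keep only the first 3 characters.
Starting from "qmwvwvbllet": after the first operation, "ieonontddwl"; after the second, "ieo".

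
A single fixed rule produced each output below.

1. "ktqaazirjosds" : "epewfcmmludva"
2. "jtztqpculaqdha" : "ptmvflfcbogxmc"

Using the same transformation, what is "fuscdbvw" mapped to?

The pattern: move the last 3 characters to the front (rotate right by 3), then shift every letter 12 places forward in the alphabet (wrapping around).
For "fuscdbvw", step one produces "bvwfuscd"; step two turns that into "nhirgeop".
(Check on "ktqaazirjosds": → "sdsktqaazirjo" → "epewfcmmludva" ✓)

nhirgeop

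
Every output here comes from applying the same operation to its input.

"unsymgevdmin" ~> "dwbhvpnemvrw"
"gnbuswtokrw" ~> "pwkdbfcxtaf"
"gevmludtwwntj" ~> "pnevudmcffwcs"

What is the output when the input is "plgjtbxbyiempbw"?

yupsckgkhrnvykf

Each output is the input with this applied: shift every letter 9 places forward in the alphabet (wrapping around).
For "plgjtbxbyiempbw" the result is "yupsckgkhrnvykf".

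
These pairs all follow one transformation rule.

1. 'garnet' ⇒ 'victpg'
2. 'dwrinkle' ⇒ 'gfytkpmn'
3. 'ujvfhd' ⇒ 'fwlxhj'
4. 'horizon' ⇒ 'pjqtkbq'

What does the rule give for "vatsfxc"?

What's happening: move the last character to the front, then shift every letter 2 places forward in the alphabet (wrapping around).
Starting from "vatsfxc": after the first operation, "cvatsfx"; after the second, "excvuhz".
(Check on "ujvfhd": → "dujvfh" → "fwlxhj" ✓)

excvuhz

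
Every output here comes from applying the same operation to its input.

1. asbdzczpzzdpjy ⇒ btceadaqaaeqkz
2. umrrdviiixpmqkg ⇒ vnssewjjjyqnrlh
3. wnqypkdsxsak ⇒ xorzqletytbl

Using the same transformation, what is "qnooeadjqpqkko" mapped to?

The pattern: shift every letter 1 place forward in the alphabet (wrapping around).
Applying that to "qnooeadjqpqkko" gives "roppfbekrqrllp".

roppfbekrqrllp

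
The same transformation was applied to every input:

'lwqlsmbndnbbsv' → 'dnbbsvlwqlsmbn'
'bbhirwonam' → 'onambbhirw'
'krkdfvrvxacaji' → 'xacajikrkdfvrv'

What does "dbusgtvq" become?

The transformation: swap the front and back halves of the string, then move the first character to the end.
Applying both steps to "dbusgtvq": "gtvqdbus", then "tvqdbusg".

tvqdbusg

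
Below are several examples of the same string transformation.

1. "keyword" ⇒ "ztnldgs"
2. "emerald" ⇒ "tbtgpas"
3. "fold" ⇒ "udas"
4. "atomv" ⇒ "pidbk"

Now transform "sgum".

hvjb

What's happening: shift every letter 11 places backward in the alphabet (wrapping around).
Doing the same to "sgum": "hvjb".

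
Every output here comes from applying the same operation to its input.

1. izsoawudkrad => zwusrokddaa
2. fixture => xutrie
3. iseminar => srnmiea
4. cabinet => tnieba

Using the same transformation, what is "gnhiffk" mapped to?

nkihff

The transformation: delete the first character, then sort the characters into reverse alphabetical order.
Applying both steps to "gnhiffk": "nhiffk", then "nkihff".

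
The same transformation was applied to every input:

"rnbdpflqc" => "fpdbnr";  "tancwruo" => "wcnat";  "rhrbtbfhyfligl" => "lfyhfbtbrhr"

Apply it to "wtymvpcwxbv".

Looking at the pairs, the operation is to reverse the string, then delete the first 3 characters.
For "wtymvpcwxbv", step one produces "vbxwcpvmytw"; step two turns that into "wcpvmytw".

wcpvmytw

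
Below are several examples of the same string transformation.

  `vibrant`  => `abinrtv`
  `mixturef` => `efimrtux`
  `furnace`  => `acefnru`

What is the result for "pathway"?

The pattern: sort the characters into alphabetical order.
"pathway" → "aahptwy".

aahptwy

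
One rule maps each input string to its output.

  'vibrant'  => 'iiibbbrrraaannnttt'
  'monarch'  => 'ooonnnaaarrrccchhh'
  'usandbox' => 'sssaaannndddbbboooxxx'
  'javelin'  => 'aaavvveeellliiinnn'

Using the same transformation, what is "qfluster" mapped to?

Looking at the pairs, the operation is to delete the first character, then repeat every character 3 times.
Working it through for "qfluster": intermediate "fluster", final "fffllluuusssttteeerrr".

fffllluuusssttteeerrr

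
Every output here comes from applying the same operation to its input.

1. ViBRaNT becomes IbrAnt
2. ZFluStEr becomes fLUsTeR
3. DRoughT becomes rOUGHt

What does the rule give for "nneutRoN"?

NEUTrOn

Rule — flip the case of every letter, then delete the first character.
Working it through for "nneutRoN": intermediate "NNEUTrOn", final "NEUTrOn".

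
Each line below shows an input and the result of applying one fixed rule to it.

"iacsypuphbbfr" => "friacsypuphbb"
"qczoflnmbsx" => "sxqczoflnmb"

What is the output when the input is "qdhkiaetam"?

amqdhkiaet

The pattern: move the last 2 characters to the front (rotate right by 2).
Applying that to "qdhkiaetam" gives "amqdhkiaet".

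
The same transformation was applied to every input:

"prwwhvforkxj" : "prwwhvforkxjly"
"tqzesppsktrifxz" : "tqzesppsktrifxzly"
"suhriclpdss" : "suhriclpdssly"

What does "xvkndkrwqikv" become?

xvkndkrwqikvly

The pattern: append "ly".
For "xvkndkrwqikv" the result is "xvkndkrwqikvly".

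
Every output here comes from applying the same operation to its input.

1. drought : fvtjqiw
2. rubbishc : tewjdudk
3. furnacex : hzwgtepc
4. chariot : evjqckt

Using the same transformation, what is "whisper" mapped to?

In each case the input is transformed by: shift every letter 2 places forward in the alphabet (wrapping around), then take characters alternately from the front and the back (1st, last, 2nd, 2nd-last, ...).
For "whisper", step one produces "yjkurgt"; step two turns that into "ytjgkru".

ytjgkru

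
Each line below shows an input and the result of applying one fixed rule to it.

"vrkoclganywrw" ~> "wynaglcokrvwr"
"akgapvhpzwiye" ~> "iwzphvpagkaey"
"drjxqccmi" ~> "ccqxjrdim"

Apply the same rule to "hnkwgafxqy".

xfagwknhyq

What's happening: reverse the string, then move the first 2 characters to the end (rotate left by 2).
Starting from "hnkwgafxqy": after the first operation, "yqxfagwknh"; after the second, "xfagwknhyq".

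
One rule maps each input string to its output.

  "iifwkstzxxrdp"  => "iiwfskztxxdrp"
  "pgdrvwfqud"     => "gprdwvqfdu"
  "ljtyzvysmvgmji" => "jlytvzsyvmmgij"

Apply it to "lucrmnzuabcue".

ulrcnmuzbauce

What's happening: swap each adjacent pair of characters (1↔2, 3↔4, ...).
Applying that to "lucrmnzuabcue" gives "ulrcnmuzbauce".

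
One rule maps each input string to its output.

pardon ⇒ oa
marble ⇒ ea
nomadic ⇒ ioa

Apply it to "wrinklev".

ei

Rule — move the last 3 characters to the front (rotate right by 3), then keep only the vowels.
On "wrinklev" that produces "ei".
(Check on "nomadic": → "dicnoma" → "ioa" ✓)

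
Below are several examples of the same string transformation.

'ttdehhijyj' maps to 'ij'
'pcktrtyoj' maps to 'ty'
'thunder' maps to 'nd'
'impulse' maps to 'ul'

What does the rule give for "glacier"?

The transformation: move the last 2 characters to the front (rotate right by 2), then keep only the last 2 characters.
"glacier" → "erglaci" → "ci".

ci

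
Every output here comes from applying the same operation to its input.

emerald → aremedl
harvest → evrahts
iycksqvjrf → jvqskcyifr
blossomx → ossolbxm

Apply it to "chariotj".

oirahcjt

What's happening: move the last 2 characters to the front (rotate right by 2), then reverse the string.
Applying both steps to "chariotj": "tjchario", then "oirahcjt".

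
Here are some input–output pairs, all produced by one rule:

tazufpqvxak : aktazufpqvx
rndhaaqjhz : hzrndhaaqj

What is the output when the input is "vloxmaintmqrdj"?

djvloxmaintmqr

Rule — move the last 2 characters to the front (rotate right by 2).
So "vloxmaintmqrdj" becomes "djvloxmaintmqr".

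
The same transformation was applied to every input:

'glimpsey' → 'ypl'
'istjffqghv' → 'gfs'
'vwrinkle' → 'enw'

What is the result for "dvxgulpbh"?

buv

The pattern: keep one character in every 3, starting at position 2 (positions 2nd, 5th, 8th, ...), then reverse the string.
For "dvxgulpbh", step one produces "vub"; step two turns that into "buv".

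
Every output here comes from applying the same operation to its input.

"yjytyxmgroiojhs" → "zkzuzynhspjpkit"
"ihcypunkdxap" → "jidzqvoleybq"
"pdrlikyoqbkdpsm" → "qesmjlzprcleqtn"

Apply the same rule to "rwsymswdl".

Rule — shift every letter 1 place forward in the alphabet (wrapping around).
Doing the same to "rwsymswdl": "sxtzntxem".

sxtzntxem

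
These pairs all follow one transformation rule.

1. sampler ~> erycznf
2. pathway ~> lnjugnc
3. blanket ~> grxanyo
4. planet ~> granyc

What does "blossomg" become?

The transformation: shift every letter 13 places forward in the alphabet (wrapping around) — i.e. ROT13, then reverse the string.
For "blossomg", step one produces "oybffbzt"; step two turns that into "tzbffbyo".

tzbffbyo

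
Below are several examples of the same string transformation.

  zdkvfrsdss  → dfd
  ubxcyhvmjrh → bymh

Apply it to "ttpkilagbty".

The transformation: keep one character in every 3, starting at position 2 (positions 2nd, 5th, 8th, ...).
Applying that to "ttpkilagbty" gives "tigy".

tigy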